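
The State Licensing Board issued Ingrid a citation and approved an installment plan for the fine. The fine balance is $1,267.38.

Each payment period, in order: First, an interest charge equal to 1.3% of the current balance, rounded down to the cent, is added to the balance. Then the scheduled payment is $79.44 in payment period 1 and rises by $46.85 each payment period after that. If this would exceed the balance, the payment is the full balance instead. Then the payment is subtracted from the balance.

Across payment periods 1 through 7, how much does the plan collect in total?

$1,343.51

Payment period 1: $1,267.38 +$16.47 interest = $1,283.85; pay $79.44 → $1,204.41
Payment period 2: $1,204.41 +$15.65 interest = $1,220.06; pay $126.29 → $1,093.77
Payment period 3: $1,093.77 +$14.21 interest = $1,107.98; pay $173.14 → $934.84
Payment period 4: $934.84 +$12.15 interest = $946.99; pay $219.99 → $727.00
Payment period 5: $727.00 +$9.45 interest = $736.45; pay $266.84 → $469.61
Payment period 6: $469.61 +$6.10 interest = $475.71; pay $313.69 → $162.02
Payment period 7: $162.02 +$2.10 interest = $164.12; pay $164.12 → $0.00
Total paid: $1,343.51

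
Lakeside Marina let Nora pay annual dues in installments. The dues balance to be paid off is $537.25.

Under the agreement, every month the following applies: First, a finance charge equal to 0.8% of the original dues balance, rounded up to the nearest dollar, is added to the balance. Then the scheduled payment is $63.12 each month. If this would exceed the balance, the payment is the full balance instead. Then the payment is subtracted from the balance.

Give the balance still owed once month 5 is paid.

Month 1: $537.25 +$5.00 interest = $542.25; pay $63.12 → $479.13
Month 2: $479.13 +$5.00 interest = $484.13; pay $63.12 → $421.01
Month 3: $421.01 +$5.00 interest = $426.01; pay $63.12 → $362.89
Month 4: $362.89 +$5.00 interest = $367.89; pay $63.12 → $304.77
Month 5: $304.77 +$5.00 interest = $309.77; pay $63.12 → $246.65

$246.65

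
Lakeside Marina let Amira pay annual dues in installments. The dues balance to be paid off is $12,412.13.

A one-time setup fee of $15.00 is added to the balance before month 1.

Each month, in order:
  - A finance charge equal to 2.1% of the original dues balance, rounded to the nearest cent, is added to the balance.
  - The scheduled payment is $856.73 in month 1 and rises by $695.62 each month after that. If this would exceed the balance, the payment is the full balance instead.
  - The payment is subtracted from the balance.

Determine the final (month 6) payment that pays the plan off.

$2,751.18

# | Opening | Interest | Payment | End bal
1 | $12,427.13 | $260.65 | $856.73 | $11,831.05
2 | $11,831.05 | $260.65 | $1,552.35 | $10,539.35
3 | $10,539.35 | $260.65 | $2,247.97 | $8,552.03
4 | $8,552.03 | $260.65 | $2,943.59 | $5,869.09
5 | $5,869.09 | $260.65 | $3,639.21 | $2,490.53
6 | $2,490.53 | $260.65 | $2,751.18 | $0.00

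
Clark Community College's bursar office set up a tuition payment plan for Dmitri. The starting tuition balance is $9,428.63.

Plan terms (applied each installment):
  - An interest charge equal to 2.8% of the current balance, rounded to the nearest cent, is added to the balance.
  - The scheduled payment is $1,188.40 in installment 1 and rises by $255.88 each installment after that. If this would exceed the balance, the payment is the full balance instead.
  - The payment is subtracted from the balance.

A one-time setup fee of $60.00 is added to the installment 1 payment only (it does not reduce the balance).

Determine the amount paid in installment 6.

$1,962.45

Installment 1: opening $9,428.63; interest $264.00 → $9,692.63; payment $1,188.40 (+ $60.00 fee); balance $8,504.23
Installment 2: opening $8,504.23; interest $238.12 → $8,742.35; payment $1,444.28; balance $7,298.07
Installment 3: opening $7,298.07; interest $204.35 → $7,502.42; payment $1,700.16; balance $5,802.26
Installment 4: opening $5,802.26; interest $162.46 → $5,964.72; payment $1,956.04; balance $4,008.68
Installment 5: opening $4,008.68; interest $112.24 → $4,120.92; payment $2,211.92; balance $1,909.00
Installment 6: opening $1,909.00; interest $53.45 → $1,962.45; payment $1,962.45; balance $0.00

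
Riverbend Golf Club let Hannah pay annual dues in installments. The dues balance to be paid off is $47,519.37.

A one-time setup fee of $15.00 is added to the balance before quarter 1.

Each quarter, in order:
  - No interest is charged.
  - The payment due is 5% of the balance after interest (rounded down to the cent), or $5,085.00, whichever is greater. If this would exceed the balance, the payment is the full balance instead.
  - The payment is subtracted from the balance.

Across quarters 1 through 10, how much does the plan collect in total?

Quarter 1: opening $47,534.37; payment $5,085.00; balance $42,449.37
Quarter 2: opening $42,449.37; payment $5,085.00; balance $37,364.37
Quarter 3: opening $37,364.37; payment $5,085.00; balance $32,279.37
Quarter 4: opening $32,279.37; payment $5,085.00; balance $27,194.37
Quarter 5: opening $27,194.37; payment $5,085.00; balance $22,109.37
Quarter 6: opening $22,109.37; payment $5,085.00; balance $17,024.37
Quarter 7: opening $17,024.37; payment $5,085.00; balance $11,939.37
Quarter 8: opening $11,939.37; payment $5,085.00; balance $6,854.37
Quarter 9: opening $6,854.37; payment $5,085.00; balance $1,769.37
Quarter 10: opening $1,769.37; payment $1,769.37; balance $0.00
Total paid: $47,534.37

$47,534.37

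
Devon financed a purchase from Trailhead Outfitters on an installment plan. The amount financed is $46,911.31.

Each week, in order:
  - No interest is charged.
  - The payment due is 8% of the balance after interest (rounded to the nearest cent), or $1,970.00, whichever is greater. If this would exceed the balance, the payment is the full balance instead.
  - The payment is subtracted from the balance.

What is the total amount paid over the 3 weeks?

$10,382.03

# | Opening | Payment | End bal
1 | $46,911.31 | $3,752.90 | $43,158.41
2 | $43,158.41 | $3,452.67 | $39,705.74
3 | $39,705.74 | $3,176.46 | $36,529.28
Total paid: $10,382.03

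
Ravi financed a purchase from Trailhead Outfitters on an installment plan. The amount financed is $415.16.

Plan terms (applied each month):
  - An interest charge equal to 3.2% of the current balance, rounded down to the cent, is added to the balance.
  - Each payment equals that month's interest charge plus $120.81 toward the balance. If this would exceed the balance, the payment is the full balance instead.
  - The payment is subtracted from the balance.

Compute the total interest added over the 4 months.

Month 1: opening $415.16; interest $13.28 → $428.44; payment $134.09; balance $294.35
Month 2: opening $294.35; interest $9.41 → $303.76; payment $130.22; balance $173.54
Month 3: opening $173.54; interest $5.55 → $179.09; payment $126.36; balance $52.73
Month 4: opening $52.73; interest $1.68 → $54.41; payment $54.41; balance $0.00
Total interest: $13.28 + $9.41 + $5.55 + $1.68 = $29.92

$29.92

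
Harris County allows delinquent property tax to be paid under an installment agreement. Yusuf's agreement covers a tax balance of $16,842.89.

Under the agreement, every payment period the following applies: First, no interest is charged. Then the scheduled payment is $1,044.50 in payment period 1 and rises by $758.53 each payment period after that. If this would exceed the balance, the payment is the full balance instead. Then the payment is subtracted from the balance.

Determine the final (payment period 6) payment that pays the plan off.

Payment period 1: opening $16,842.89; payment $1,044.50; balance $15,798.39
Payment period 2: opening $15,798.39; payment $1,803.03; balance $13,995.36
Payment period 3: opening $13,995.36; payment $2,561.56; balance $11,433.80
Payment period 4: opening $11,433.80; payment $3,320.09; balance $8,113.71
Payment period 5: opening $8,113.71; payment $4,078.62; balance $4,035.09
Payment period 6: opening $4,035.09; payment $4,035.09; balance $0.00

$4,035.09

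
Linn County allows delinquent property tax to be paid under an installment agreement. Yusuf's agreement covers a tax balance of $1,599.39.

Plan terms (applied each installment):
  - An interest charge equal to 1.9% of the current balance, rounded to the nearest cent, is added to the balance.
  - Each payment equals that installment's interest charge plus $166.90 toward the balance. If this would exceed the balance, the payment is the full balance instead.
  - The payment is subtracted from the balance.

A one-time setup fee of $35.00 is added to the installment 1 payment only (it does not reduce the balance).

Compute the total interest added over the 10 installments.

$161.19

Installment 1: opening $1,599.39; interest $30.39 → $1,629.78; payment $197.29 (+ $35.00 fee); balance $1,432.49
Installment 2: opening $1,432.49; interest $27.22 → $1,459.71; payment $194.12; balance $1,265.59
Installment 3: opening $1,265.59; interest $24.05 → $1,289.64; payment $190.95; balance $1,098.69
Installment 4: opening $1,098.69; interest $20.88 → $1,119.57; payment $187.78; balance $931.79
Installment 5: opening $931.79; interest $17.70 → $949.49; payment $184.60; balance $764.89
Installment 6: opening $764.89; interest $14.53 → $779.42; payment $181.43; balance $597.99
Installment 7: opening $597.99; interest $11.36 → $609.35; payment $178.26; balance $431.09
Installment 8: opening $431.09; interest $8.19 → $439.28; payment $175.09; balance $264.19
Installment 9: opening $264.19; interest $5.02 → $269.21; payment $171.92; balance $97.29
Installment 10: opening $97.29; interest $1.85 → $99.14; payment $99.14; balance $0.00
Total interest: $30.39 + $27.22 + $24.05 + $20.88 + $17.70 + $14.53 + $11.36 + $8.19 + $5.02 + $1.85 = $161.19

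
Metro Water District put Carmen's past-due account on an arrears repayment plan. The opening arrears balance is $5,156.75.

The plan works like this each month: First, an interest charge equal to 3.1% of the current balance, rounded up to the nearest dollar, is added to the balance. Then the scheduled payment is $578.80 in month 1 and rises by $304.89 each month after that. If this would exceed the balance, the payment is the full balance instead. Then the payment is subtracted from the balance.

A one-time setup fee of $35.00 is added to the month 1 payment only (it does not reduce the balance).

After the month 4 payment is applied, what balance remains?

$1,536.21

Month 1: opening $5,156.75; interest $160.00 → $5,316.75; payment $578.80 (+ $35.00 fee); balance $4,737.95
Month 2: opening $4,737.95; interest $147.00 → $4,884.95; payment $883.69; balance $4,001.26
Month 3: opening $4,001.26; interest $125.00 → $4,126.26; payment $1,188.58; balance $2,937.68
Month 4: opening $2,937.68; interest $92.00 → $3,029.68; payment $1,493.47; balance $1,536.21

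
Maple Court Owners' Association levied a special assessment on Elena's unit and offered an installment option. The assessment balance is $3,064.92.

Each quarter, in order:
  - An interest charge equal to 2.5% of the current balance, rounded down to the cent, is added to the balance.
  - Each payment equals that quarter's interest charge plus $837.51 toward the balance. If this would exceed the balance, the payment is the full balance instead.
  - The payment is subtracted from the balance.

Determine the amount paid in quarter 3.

Quarter 1: $3,064.92 +$76.62 interest = $3,141.54; pay $914.13 → $2,227.41
Quarter 2: $2,227.41 +$55.68 interest = $2,283.09; pay $893.19 → $1,389.90
Quarter 3: $1,389.90 +$34.74 interest = $1,424.64; pay $872.25 → $552.39

$872.25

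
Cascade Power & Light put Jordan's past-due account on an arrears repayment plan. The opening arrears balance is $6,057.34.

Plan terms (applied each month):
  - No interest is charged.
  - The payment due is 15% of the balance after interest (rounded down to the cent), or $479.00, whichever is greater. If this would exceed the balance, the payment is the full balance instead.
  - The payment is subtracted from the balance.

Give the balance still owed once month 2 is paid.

Month 1: $6,057.34 − $908.60 → $5,148.74
Month 2: $5,148.74 − $772.31 → $4,376.43

$4,376.43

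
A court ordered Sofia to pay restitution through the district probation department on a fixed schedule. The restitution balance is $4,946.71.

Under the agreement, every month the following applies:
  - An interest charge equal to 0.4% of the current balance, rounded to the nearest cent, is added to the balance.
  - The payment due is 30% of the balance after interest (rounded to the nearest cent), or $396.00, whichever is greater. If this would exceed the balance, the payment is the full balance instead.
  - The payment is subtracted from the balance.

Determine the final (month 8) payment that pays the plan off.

Month 1: opening $4,946.71; interest $19.79 → $4,966.50; payment $1,489.95; balance $3,476.55
Month 2: opening $3,476.55; interest $13.91 → $3,490.46; payment $1,047.14; balance $2,443.32
Month 3: opening $2,443.32; interest $9.77 → $2,453.09; payment $735.93; balance $1,717.16
Month 4: opening $1,717.16; interest $6.87 → $1,724.03; payment $517.21; balance $1,206.82
Month 5: opening $1,206.82; interest $4.83 → $1,211.65; payment $396.00; balance $815.65
Month 6: opening $815.65; interest $3.26 → $818.91; payment $396.00; balance $422.91
Month 7: opening $422.91; interest $1.69 → $424.60; payment $396.00; balance $28.60
Month 8: opening $28.60; interest $0.11 → $28.71; payment $28.71; balance $0.00

$28.71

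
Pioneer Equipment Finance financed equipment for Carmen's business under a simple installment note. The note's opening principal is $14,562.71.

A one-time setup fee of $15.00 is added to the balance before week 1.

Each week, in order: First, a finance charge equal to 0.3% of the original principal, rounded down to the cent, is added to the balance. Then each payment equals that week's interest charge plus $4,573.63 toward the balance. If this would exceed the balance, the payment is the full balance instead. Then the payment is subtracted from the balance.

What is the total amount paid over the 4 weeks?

$14,752.43

Week 1: $14,577.71 +$43.68 interest = $14,621.39; pay $4,617.31 → $10,004.08
Week 2: $10,004.08 +$43.68 interest = $10,047.76; pay $4,617.31 → $5,430.45
Week 3: $5,430.45 +$43.68 interest = $5,474.13; pay $4,617.31 → $856.82
Week 4: $856.82 +$43.68 interest = $900.50; pay $900.50 → $0.00
Total paid: $14,752.43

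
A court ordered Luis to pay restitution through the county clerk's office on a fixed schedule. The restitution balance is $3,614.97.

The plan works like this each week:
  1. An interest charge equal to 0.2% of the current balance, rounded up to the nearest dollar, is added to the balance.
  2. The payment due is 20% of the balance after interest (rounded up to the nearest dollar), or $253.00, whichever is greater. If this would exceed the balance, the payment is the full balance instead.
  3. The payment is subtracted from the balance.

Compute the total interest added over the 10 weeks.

$35.00

Week 1: $3,614.97 +$8.00 interest = $3,622.97; pay $725.00 → $2,897.97
Week 2: $2,897.97 +$6.00 interest = $2,903.97; pay $581.00 → $2,322.97
Week 3: $2,322.97 +$5.00 interest = $2,327.97; pay $466.00 → $1,861.97
Week 4: $1,861.97 +$4.00 interest = $1,865.97; pay $374.00 → $1,491.97
Week 5: $1,491.97 +$3.00 interest = $1,494.97; pay $299.00 → $1,195.97
Week 6: $1,195.97 +$3.00 interest = $1,198.97; pay $253.00 → $945.97
Week 7: $945.97 +$2.00 interest = $947.97; pay $253.00 → $694.97
Week 8: $694.97 +$2.00 interest = $696.97; pay $253.00 → $443.97
Week 9: $443.97 +$1.00 interest = $444.97; pay $253.00 → $191.97
Week 10: $191.97 +$1.00 interest = $192.97; pay $192.97 → $0.00
Total interest: $8.00 + $6.00 + $5.00 + $4.00 + $3.00 + $3.00 + $2.00 + $2.00 + $1.00 + $1.00 = $35.00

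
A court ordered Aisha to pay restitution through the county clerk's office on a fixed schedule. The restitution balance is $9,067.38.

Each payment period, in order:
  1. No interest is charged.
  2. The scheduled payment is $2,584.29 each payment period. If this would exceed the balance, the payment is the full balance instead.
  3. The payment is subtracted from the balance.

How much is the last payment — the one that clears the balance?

Payment period 1: opening $9,067.38; payment $2,584.29; balance $6,483.09
Payment period 2: opening $6,483.09; payment $2,584.29; balance $3,898.80
Payment period 3: opening $3,898.80; payment $2,584.29; balance $1,314.51
Payment period 4: opening $1,314.51; payment $1,314.51; balance $0.00

$1,314.51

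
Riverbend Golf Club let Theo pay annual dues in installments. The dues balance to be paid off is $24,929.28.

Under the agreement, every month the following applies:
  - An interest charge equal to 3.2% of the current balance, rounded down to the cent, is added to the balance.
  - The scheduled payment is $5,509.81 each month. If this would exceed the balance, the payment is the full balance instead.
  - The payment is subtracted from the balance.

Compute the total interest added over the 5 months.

Month 1: opening $24,929.28; interest $797.73 → $25,727.01; payment $5,509.81; balance $20,217.20
Month 2: opening $20,217.20; interest $646.95 → $20,864.15; payment $5,509.81; balance $15,354.34
Month 3: opening $15,354.34; interest $491.33 → $15,845.67; payment $5,509.81; balance $10,335.86
Month 4: opening $10,335.86; interest $330.74 → $10,666.60; payment $5,509.81; balance $5,156.79
Month 5: opening $5,156.79; interest $165.01 → $5,321.80; payment $5,321.80; balance $0.00
Total interest: $797.73 + $646.95 + $491.33 + $330.74 + $165.01 = $2,431.76

$2,431.76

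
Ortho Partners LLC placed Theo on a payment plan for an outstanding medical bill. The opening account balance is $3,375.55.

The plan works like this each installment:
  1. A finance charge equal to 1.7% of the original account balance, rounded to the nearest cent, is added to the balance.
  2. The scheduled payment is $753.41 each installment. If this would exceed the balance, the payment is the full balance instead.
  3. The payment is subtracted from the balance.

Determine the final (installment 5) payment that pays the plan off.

Installment 1: $3,375.55 +$57.38 interest = $3,432.93; pay $753.41 → $2,679.52
Installment 2: $2,679.52 +$57.38 interest = $2,736.90; pay $753.41 → $1,983.49
Installment 3: $1,983.49 +$57.38 interest = $2,040.87; pay $753.41 → $1,287.46
Installment 4: $1,287.46 +$57.38 interest = $1,344.84; pay $753.41 → $591.43
Installment 5: $591.43 +$57.38 interest = $648.81; pay $648.81 → $0.00

$648.81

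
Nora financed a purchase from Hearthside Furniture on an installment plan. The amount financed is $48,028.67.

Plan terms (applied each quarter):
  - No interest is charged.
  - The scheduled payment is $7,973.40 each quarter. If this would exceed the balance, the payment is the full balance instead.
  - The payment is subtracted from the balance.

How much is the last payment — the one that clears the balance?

# | Opening | Payment | End bal
1 | $48,028.67 | $7,973.40 | $40,055.27
2 | $40,055.27 | $7,973.40 | $32,081.87
3 | $32,081.87 | $7,973.40 | $24,108.47
4 | $24,108.47 | $7,973.40 | $16,135.07
5 | $16,135.07 | $7,973.40 | $8,161.67
6 | $8,161.67 | $7,973.40 | $188.27
7 | $188.27 | $188.27 | $0.00

$188.27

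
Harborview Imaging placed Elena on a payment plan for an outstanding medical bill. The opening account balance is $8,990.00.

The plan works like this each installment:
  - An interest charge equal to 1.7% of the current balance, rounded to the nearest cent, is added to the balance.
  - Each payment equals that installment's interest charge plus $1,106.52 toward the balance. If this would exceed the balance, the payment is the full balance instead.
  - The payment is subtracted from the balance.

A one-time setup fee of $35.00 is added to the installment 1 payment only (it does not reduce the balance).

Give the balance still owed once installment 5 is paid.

$3,457.40

Installment 1: $8,990.00 +$152.83 interest = $9,142.83; pay $1,259.35 (+ $35.00 fee) → $7,883.48
Installment 2: $7,883.48 +$134.02 interest = $8,017.50; pay $1,240.54 → $6,776.96
Installment 3: $6,776.96 +$115.21 interest = $6,892.17; pay $1,221.73 → $5,670.44
Installment 4: $5,670.44 +$96.40 interest = $5,766.84; pay $1,202.92 → $4,563.92
Installment 5: $4,563.92 +$77.59 interest = $4,641.51; pay $1,184.11 → $3,457.40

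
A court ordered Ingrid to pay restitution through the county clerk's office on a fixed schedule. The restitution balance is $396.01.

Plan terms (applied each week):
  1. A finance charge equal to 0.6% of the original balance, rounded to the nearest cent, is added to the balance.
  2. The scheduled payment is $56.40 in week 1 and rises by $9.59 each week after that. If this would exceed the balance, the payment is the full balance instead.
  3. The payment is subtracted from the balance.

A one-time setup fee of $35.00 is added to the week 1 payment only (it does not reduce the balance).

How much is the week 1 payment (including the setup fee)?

Week 1: $396.01 +$2.38 interest = $398.39; pay $56.40 (+ $35.00 fee) → $341.99

$91.40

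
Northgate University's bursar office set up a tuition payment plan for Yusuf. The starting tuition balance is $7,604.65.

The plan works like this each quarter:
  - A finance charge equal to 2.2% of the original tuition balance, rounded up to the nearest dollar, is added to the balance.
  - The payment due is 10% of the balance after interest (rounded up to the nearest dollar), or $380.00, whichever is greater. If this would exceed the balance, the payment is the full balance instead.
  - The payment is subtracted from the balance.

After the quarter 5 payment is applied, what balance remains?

$5,107.65

Quarter 1: opening $7,604.65; interest $168.00 → $7,772.65; payment $778.00; balance $6,994.65
Quarter 2: opening $6,994.65; interest $168.00 → $7,162.65; payment $717.00; balance $6,445.65
Quarter 3: opening $6,445.65; interest $168.00 → $6,613.65; payment $662.00; balance $5,951.65
Quarter 4: opening $5,951.65; interest $168.00 → $6,119.65; payment $612.00; balance $5,507.65
Quarter 5: opening $5,507.65; interest $168.00 → $5,675.65; payment $568.00; balance $5,107.65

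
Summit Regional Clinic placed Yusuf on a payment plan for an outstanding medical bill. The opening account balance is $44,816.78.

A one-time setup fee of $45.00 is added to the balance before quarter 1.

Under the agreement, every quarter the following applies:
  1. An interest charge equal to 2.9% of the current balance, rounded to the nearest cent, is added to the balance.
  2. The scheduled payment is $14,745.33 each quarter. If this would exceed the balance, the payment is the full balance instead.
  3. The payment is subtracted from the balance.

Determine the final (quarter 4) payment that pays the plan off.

Quarter 1: opening $44,861.78; interest $1,300.99 → $46,162.77; payment $14,745.33; balance $31,417.44
Quarter 2: opening $31,417.44; interest $911.11 → $32,328.55; payment $14,745.33; balance $17,583.22
Quarter 3: opening $17,583.22; interest $509.91 → $18,093.13; payment $14,745.33; balance $3,347.80
Quarter 4: opening $3,347.80; interest $97.09 → $3,444.89; payment $3,444.89; balance $0.00

$3,444.89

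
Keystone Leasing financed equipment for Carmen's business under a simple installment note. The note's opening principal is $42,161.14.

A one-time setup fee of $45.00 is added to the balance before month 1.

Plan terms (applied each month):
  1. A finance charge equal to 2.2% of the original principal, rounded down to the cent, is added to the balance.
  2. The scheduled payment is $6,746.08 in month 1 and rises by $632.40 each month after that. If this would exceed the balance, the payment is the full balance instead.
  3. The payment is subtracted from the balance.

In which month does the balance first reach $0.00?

6

Month 1: opening $42,206.14; interest $927.54 → $43,133.68; payment $6,746.08; balance $36,387.60
Month 2: opening $36,387.60; interest $927.54 → $37,315.14; payment $7,378.48; balance $29,936.66
Month 3: opening $29,936.66; interest $927.54 → $30,864.20; payment $8,010.88; balance $22,853.32
Month 4: opening $22,853.32; interest $927.54 → $23,780.86; payment $8,643.28; balance $15,137.58
Month 5: opening $15,137.58; interest $927.54 → $16,065.12; payment $9,275.68; balance $6,789.44
Month 6: opening $6,789.44; interest $927.54 → $7,716.98; payment $7,716.98; balance $0.00
Balance reaches $0.00 in month 6.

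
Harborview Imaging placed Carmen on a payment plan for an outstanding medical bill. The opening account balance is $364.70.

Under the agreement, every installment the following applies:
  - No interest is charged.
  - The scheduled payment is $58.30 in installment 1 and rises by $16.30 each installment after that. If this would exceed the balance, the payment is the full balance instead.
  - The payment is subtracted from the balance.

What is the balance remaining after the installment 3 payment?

Installment 1: $364.70 − $58.30 → $306.40
Installment 2: $306.40 − $74.60 → $231.80
Installment 3: $231.80 − $90.90 → $140.90

$140.90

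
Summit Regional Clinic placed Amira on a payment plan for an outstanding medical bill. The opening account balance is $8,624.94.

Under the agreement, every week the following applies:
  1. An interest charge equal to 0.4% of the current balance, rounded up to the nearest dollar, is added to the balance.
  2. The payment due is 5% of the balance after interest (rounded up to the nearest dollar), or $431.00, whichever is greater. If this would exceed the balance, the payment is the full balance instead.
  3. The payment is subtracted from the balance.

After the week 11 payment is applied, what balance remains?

$4,178.94

Week 1: $8,624.94 +$35.00 interest = $8,659.94; pay $433.00 → $8,226.94
Week 2: $8,226.94 +$33.00 interest = $8,259.94; pay $431.00 → $7,828.94
Week 3: $7,828.94 +$32.00 interest = $7,860.94; pay $431.00 → $7,429.94
Week 4: $7,429.94 +$30.00 interest = $7,459.94; pay $431.00 → $7,028.94
Week 5: $7,028.94 +$29.00 interest = $7,057.94; pay $431.00 → $6,626.94
Week 6: $6,626.94 +$27.00 interest = $6,653.94; pay $431.00 → $6,222.94
Week 7: $6,222.94 +$25.00 interest = $6,247.94; pay $431.00 → $5,816.94
Week 8: $5,816.94 +$24.00 interest = $5,840.94; pay $431.00 → $5,409.94
Week 9: $5,409.94 +$22.00 interest = $5,431.94; pay $431.00 → $5,000.94
Week 10: $5,000.94 +$21.00 interest = $5,021.94; pay $431.00 → $4,590.94
Week 11: $4,590.94 +$19.00 interest = $4,609.94; pay $431.00 → $4,178.94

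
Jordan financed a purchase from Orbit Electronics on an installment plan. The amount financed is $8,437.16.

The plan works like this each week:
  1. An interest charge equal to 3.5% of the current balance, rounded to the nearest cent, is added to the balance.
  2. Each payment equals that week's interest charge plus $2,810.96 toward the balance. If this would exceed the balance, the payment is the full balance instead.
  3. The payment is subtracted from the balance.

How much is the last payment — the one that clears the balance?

Week 1: opening $8,437.16; interest $295.30 → $8,732.46; payment $3,106.26; balance $5,626.20
Week 2: opening $5,626.20; interest $196.92 → $5,823.12; payment $3,007.88; balance $2,815.24
Week 3: opening $2,815.24; interest $98.53 → $2,913.77; payment $2,909.49; balance $4.28
Week 4: opening $4.28; interest $0.15 → $4.43; payment $4.43; balance $0.00

$4.43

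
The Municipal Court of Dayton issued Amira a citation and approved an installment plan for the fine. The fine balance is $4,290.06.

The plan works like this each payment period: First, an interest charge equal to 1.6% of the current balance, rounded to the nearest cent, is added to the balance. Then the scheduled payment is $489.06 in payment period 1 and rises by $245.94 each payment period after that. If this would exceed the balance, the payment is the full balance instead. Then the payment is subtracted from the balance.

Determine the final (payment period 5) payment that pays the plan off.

$1,093.36

# | Opening | Interest | Payment | End bal
1 | $4,290.06 | $68.64 | $489.06 | $3,869.64
2 | $3,869.64 | $61.91 | $735.00 | $3,196.55
3 | $3,196.55 | $51.14 | $980.94 | $2,266.75
4 | $2,266.75 | $36.27 | $1,226.88 | $1,076.14
5 | $1,076.14 | $17.22 | $1,093.36 | $0.00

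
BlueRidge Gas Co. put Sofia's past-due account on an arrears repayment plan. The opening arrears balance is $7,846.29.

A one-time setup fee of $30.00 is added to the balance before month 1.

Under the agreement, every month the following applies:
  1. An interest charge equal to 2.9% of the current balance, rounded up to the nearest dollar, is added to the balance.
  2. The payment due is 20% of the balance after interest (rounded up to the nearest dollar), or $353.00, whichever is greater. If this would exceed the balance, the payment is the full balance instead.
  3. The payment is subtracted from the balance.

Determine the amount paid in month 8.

$416.00

# | Opening | Interest | Payment | End bal
1 | $7,876.29 | $229.00 | $1,622.00 | $6,483.29
2 | $6,483.29 | $189.00 | $1,335.00 | $5,337.29
3 | $5,337.29 | $155.00 | $1,099.00 | $4,393.29
4 | $4,393.29 | $128.00 | $905.00 | $3,616.29
5 | $3,616.29 | $105.00 | $745.00 | $2,976.29
6 | $2,976.29 | $87.00 | $613.00 | $2,450.29
7 | $2,450.29 | $72.00 | $505.00 | $2,017.29
8 | $2,017.29 | $59.00 | $416.00 | $1,660.29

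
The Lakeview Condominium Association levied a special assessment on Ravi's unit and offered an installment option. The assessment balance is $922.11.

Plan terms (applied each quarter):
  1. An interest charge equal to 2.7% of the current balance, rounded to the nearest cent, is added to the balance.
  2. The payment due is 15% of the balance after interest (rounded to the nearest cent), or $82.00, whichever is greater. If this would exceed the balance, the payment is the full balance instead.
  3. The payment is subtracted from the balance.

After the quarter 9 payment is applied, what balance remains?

Quarter 1: $922.11 +$24.90 interest = $947.01; pay $142.05 → $804.96
Quarter 2: $804.96 +$21.73 interest = $826.69; pay $124.00 → $702.69
Quarter 3: $702.69 +$18.97 interest = $721.66; pay $108.25 → $613.41
Quarter 4: $613.41 +$16.56 interest = $629.97; pay $94.50 → $535.47
Quarter 5: $535.47 +$14.46 interest = $549.93; pay $82.49 → $467.44
Quarter 6: $467.44 +$12.62 interest = $480.06; pay $82.00 → $398.06
Quarter 7: $398.06 +$10.75 interest = $408.81; pay $82.00 → $326.81
Quarter 8: $326.81 +$8.82 interest = $335.63; pay $82.00 → $253.63
Quarter 9: $253.63 +$6.85 interest = $260.48; pay $82.00 → $178.48

$178.48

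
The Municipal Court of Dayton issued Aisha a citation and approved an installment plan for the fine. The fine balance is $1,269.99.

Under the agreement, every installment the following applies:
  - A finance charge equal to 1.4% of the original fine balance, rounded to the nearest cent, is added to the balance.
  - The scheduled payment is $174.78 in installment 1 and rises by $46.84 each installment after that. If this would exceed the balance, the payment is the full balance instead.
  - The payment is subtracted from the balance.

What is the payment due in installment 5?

Installment 1: opening $1,269.99; interest $17.78 → $1,287.77; payment $174.78; balance $1,112.99
Installment 2: opening $1,112.99; interest $17.78 → $1,130.77; payment $221.62; balance $909.15
Installment 3: opening $909.15; interest $17.78 → $926.93; payment $268.46; balance $658.47
Installment 4: opening $658.47; interest $17.78 → $676.25; payment $315.30; balance $360.95
Installment 5: opening $360.95; interest $17.78 → $378.73; payment $362.14; balance $16.59

$362.14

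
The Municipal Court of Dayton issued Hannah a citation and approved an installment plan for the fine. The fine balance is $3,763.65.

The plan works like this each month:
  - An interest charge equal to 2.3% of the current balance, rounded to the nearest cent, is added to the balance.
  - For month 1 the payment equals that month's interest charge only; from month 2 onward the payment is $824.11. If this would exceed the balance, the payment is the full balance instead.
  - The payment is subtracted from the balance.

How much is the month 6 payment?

$726.44

Month 1: opening $3,763.65; interest $86.56 → $3,850.21; payment $86.56; balance $3,763.65
Month 2: opening $3,763.65; interest $86.56 → $3,850.21; payment $824.11; balance $3,026.10
Month 3: opening $3,026.10; interest $69.60 → $3,095.70; payment $824.11; balance $2,271.59
Month 4: opening $2,271.59; interest $52.25 → $2,323.84; payment $824.11; balance $1,499.73
Month 5: opening $1,499.73; interest $34.49 → $1,534.22; payment $824.11; balance $710.11
Month 6: opening $710.11; interest $16.33 → $726.44; payment $726.44; balance $0.00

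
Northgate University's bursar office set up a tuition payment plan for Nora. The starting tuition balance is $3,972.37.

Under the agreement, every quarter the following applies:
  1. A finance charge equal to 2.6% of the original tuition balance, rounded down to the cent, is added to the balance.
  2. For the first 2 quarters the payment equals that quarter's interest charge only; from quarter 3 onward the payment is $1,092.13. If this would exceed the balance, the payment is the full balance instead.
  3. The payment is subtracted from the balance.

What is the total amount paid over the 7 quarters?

$4,695.33

Quarter 1: $3,972.37 +$103.28 interest = $4,075.65; pay $103.28 → $3,972.37
Quarter 2: $3,972.37 +$103.28 interest = $4,075.65; pay $103.28 → $3,972.37
Quarter 3: $3,972.37 +$103.28 interest = $4,075.65; pay $1,092.13 → $2,983.52
Quarter 4: $2,983.52 +$103.28 interest = $3,086.80; pay $1,092.13 → $1,994.67
Quarter 5: $1,994.67 +$103.28 interest = $2,097.95; pay $1,092.13 → $1,005.82
Quarter 6: $1,005.82 +$103.28 interest = $1,109.10; pay $1,092.13 → $16.97
Quarter 7: $16.97 +$103.28 interest = $120.25; pay $120.25 → $0.00
Total paid: $4,695.33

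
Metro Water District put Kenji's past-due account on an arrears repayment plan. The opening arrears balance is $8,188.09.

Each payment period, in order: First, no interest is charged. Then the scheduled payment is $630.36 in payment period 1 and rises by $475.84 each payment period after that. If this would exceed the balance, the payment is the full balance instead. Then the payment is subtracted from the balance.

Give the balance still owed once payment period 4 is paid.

Payment period 1: opening $8,188.09; payment $630.36; balance $7,557.73
Payment period 2: opening $7,557.73; payment $1,106.20; balance $6,451.53
Payment period 3: opening $6,451.53; payment $1,582.04; balance $4,869.49
Payment period 4: opening $4,869.49; payment $2,057.88; balance $2,811.61

$2,811.61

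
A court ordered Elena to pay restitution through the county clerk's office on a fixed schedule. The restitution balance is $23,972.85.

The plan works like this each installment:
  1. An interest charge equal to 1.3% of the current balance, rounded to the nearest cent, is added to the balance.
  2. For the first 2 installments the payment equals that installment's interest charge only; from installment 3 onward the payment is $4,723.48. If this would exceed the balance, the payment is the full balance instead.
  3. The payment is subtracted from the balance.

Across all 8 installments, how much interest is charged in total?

Installment 1: $23,972.85 +$311.65 interest = $24,284.50; pay $311.65 → $23,972.85
Installment 2: $23,972.85 +$311.65 interest = $24,284.50; pay $311.65 → $23,972.85
Installment 3: $23,972.85 +$311.65 interest = $24,284.50; pay $4,723.48 → $19,561.02
Installment 4: $19,561.02 +$254.29 interest = $19,815.31; pay $4,723.48 → $15,091.83
Installment 5: $15,091.83 +$196.19 interest = $15,288.02; pay $4,723.48 → $10,564.54
Installment 6: $10,564.54 +$137.34 interest = $10,701.88; pay $4,723.48 → $5,978.40
Installment 7: $5,978.40 +$77.72 interest = $6,056.12; pay $4,723.48 → $1,332.64
Installment 8: $1,332.64 +$17.32 interest = $1,349.96; pay $1,349.96 → $0.00
Total interest: $311.65 + $311.65 + $311.65 + $254.29 + $196.19 + $137.34 + $77.72 + $17.32 = $1,617.81

$1,617.81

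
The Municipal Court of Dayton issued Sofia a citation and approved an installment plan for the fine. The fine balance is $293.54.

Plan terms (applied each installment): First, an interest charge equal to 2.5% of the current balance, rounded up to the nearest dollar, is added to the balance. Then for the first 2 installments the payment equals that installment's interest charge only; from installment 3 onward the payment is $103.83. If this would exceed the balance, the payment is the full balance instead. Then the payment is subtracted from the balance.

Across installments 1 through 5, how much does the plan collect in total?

$325.54

Installment 1: opening $293.54; interest $8.00 → $301.54; payment $8.00; balance $293.54
Installment 2: opening $293.54; interest $8.00 → $301.54; payment $8.00; balance $293.54
Installment 3: opening $293.54; interest $8.00 → $301.54; payment $103.83; balance $197.71
Installment 4: opening $197.71; interest $5.00 → $202.71; payment $103.83; balance $98.88
Installment 5: opening $98.88; interest $3.00 → $101.88; payment $101.88; balance $0.00
Total paid: $325.54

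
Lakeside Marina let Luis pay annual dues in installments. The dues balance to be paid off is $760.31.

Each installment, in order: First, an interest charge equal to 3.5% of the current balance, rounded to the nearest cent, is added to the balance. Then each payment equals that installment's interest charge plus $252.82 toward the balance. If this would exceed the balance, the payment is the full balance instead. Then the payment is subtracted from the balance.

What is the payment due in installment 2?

Installment 1: $760.31 +$26.61 interest = $786.92; pay $279.43 → $507.49
Installment 2: $507.49 +$17.76 interest = $525.25; pay $270.58 → $254.67

$270.58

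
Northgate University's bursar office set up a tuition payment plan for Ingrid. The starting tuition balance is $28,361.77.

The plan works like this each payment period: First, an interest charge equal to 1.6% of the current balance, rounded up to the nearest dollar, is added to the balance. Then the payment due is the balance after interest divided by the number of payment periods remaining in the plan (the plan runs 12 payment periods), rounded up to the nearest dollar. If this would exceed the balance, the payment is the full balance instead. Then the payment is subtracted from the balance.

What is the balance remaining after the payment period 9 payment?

Payment period 1: $28,361.77 +$454.00 interest = $28,815.77; pay $2,402.00 → $26,413.77
Payment period 2: $26,413.77 +$423.00 interest = $26,836.77; pay $2,440.00 → $24,396.77
Payment period 3: $24,396.77 +$391.00 interest = $24,787.77; pay $2,479.00 → $22,308.77
Payment period 4: $22,308.77 +$357.00 interest = $22,665.77; pay $2,519.00 → $20,146.77
Payment period 5: $20,146.77 +$323.00 interest = $20,469.77; pay $2,559.00 → $17,910.77
Payment period 6: $17,910.77 +$287.00 interest = $18,197.77; pay $2,600.00 → $15,597.77
Payment period 7: $15,597.77 +$250.00 interest = $15,847.77; pay $2,642.00 → $13,205.77
Payment period 8: $13,205.77 +$212.00 interest = $13,417.77; pay $2,684.00 → $10,733.77
Payment period 9: $10,733.77 +$172.00 interest = $10,905.77; pay $2,727.00 → $8,178.77

$8,178.77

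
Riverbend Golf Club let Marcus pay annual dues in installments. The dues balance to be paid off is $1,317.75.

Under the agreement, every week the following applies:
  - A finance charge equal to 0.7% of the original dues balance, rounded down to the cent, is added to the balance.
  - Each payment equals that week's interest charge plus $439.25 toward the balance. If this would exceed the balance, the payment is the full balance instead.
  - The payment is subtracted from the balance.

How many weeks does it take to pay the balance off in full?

Week 1: $1,317.75 +$9.22 interest = $1,326.97; pay $448.47 → $878.50
Week 2: $878.50 +$9.22 interest = $887.72; pay $448.47 → $439.25
Week 3: $439.25 +$9.22 interest = $448.47; pay $448.47 → $0.00
Balance reaches $0.00 in week 3.

3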